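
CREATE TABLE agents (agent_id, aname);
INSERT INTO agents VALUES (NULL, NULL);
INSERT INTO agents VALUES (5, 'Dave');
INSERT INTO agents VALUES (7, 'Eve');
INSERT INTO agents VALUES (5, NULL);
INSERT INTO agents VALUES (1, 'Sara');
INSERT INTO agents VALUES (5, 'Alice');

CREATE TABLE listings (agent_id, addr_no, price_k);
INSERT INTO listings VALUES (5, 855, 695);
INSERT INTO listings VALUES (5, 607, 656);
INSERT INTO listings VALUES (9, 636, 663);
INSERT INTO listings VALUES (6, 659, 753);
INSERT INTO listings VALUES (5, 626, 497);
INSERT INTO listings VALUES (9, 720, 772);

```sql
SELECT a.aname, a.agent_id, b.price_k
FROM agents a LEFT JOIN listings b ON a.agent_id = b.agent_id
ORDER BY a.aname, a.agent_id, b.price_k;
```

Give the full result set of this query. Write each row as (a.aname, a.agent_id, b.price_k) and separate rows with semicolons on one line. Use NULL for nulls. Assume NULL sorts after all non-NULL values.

(Alice, 5, 497); (Alice, 5, 656); (Alice, 5, 695); (Dave, 5, 497); (Dave, 5, 656); (Dave, 5, 695); (Eve, 7, NULL); (Sara, 1, NULL); (NULL, 5, 497); (NULL, 5, 656); (NULL, 5, 695); (NULL, NULL, NULL)

LEFT JOIN keeps every row from `agents`; unmatched rows get NULL for `listings`'s columns.
Matching on a.agent_id = b.agent_id. A NULL in a compared column never satisfies the condition.
- a row (agent_id=NULL): no match → kept, b columns NULL.
- a row (agent_id=5): matches 3 b row(s) → 3 output row(s).
- a row (agent_id=7): no match → kept, b columns NULL.
- a row (agent_id=5): matches 3 b row(s) → 3 output row(s).
- a row (agent_id=1): no match → kept, b columns NULL.
- a row (agent_id=5): matches 3 b row(s) → 3 output row(s).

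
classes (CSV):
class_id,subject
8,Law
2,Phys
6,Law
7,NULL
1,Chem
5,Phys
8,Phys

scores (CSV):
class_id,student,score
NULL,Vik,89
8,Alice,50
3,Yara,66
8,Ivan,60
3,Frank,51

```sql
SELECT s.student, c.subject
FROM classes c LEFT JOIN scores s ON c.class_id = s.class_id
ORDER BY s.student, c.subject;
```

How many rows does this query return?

9

LEFT JOIN keeps every row from `classes`; unmatched rows get NULL for `scores`'s columns.
Matching on c.class_id = s.class_id. A NULL in a compared column never satisfies the condition.
- class_id=8: 2 matching s row(s), so 2 row(s) emitted.
- class_id=2: no s row matches, row kept with s columns NULL.
- class_id=6: no s row matches, row kept with s columns NULL.
- class_id=7: no s row matches, row kept with s columns NULL.
- class_id=1: no s row matches, row kept with s columns NULL.
- class_id=5: no s row matches, row kept with s columns NULL.
- class_id=8: 2 matching s row(s), so 2 row(s) emitted.
Total: 4 matched + 5 padded = 9 rows.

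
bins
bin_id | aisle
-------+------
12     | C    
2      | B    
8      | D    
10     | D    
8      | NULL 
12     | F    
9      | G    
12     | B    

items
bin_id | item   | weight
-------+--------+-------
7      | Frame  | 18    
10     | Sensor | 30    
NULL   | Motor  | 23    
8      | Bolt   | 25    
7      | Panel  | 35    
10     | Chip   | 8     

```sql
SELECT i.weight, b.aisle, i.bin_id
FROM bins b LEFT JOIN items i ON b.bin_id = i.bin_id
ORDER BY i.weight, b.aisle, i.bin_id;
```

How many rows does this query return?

LEFT JOIN keeps every row from `bins`; unmatched rows get NULL for `items`'s columns.
Matching on b.bin_id = i.bin_id. A NULL in a compared column never satisfies the condition.
- b row (bin_id=12): no match → kept, i columns NULL.
- b row (bin_id=2): no match → kept, i columns NULL.
- b row (bin_id=8): matches 1 i row(s) → 1 output row(s).
- b row (bin_id=10): matches 2 i row(s) → 2 output row(s).
- b row (bin_id=8): matches 1 i row(s) → 1 output row(s).
- b row (bin_id=12): no match → kept, i columns NULL.
- b row (bin_id=9): no match → kept, i columns NULL.
- b row (bin_id=12): no match → kept, i columns NULL.
Total: 4 matched + 5 padded = 9 rows.

9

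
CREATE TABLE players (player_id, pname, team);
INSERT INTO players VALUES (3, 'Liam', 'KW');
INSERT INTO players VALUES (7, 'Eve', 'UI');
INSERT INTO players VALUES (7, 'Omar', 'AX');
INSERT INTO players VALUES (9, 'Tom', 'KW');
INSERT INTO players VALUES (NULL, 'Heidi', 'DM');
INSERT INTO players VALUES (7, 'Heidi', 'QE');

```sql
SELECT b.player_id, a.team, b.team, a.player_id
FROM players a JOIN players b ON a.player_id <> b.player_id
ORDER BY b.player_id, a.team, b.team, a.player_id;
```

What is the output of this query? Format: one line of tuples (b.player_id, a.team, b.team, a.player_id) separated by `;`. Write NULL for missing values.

(3, AX, KW, 7); (3, KW, KW, 9); (3, QE, KW, 7); (3, UI, KW, 7); (7, KW, AX, 3); (7, KW, AX, 9); (7, KW, QE, 3); (7, KW, QE, 9); (7, KW, UI, 3); (7, KW, UI, 9); (9, AX, KW, 7); (9, KW, KW, 3); (9, QE, KW, 7); (9, UI, KW, 7)

INNER JOIN keeps only pairs where the ON condition holds.
Matching on a.player_id <> b.player_id. A NULL in a compared column never satisfies the condition.
Matched pairs: 14.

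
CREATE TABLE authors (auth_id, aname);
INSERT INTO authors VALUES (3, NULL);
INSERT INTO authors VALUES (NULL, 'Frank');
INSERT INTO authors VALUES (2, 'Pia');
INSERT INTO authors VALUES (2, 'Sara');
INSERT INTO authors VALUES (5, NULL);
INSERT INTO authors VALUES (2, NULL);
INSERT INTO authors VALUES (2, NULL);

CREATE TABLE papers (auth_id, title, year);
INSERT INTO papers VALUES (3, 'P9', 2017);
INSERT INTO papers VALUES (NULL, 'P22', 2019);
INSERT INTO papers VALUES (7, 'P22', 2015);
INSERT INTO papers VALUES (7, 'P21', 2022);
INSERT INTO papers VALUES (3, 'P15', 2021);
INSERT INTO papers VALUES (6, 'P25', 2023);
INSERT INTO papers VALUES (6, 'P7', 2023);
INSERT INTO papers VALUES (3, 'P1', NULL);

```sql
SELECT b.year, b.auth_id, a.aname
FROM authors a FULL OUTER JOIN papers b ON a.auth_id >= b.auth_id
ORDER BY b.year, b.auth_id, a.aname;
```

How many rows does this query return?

16

FULL OUTER JOIN keeps every row from both sides; unmatched rows get NULL for the other side's columns.
Matching on a.auth_id >= b.auth_id. A NULL in a compared column never satisfies the condition.
Matched pairs: 6; unmatched a rows kept: 5; unmatched b rows kept: 5.
Total: 6 matched + 10 padded = 16 rows.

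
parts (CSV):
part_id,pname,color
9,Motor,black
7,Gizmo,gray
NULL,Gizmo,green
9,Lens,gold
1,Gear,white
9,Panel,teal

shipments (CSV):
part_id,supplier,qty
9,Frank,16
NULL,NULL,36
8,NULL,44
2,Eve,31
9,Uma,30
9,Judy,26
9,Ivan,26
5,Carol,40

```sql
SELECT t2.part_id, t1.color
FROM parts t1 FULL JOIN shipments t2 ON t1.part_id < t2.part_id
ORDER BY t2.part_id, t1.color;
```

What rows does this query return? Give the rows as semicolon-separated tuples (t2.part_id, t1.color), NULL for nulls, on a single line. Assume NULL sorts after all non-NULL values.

(2, white); (5, white); (8, gray); (8, white); (9, gray); (9, gray); (9, gray); (9, gray); (9, white); (9, white); (9, white); (9, white); (NULL, black); (NULL, gold); (NULL, green); (NULL, teal); (NULL, NULL)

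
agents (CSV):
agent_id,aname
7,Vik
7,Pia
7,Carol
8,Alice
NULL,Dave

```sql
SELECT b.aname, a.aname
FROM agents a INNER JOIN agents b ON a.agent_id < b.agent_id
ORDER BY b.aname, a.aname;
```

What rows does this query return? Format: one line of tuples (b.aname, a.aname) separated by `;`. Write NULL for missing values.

INNER JOIN keeps only pairs where the ON condition holds.
Matching on a.agent_id < b.agent_id. A NULL in a compared column never satisfies the condition.
- a row (agent_id=7): matches 1 b row(s) → 1 output row(s).
- a row (agent_id=7): matches 1 b row(s) → 1 output row(s).
- a row (agent_id=7): matches 1 b row(s) → 1 output row(s).
- a row (agent_id=8): no match → dropped.
- a row (agent_id=NULL): no match → dropped.
After projecting and ordering:
b.aname | a.aname
Alice | Carol
Alice | Pia
Alice | Vik

(Alice, Carol); (Alice, Pia); (Alice, Vik)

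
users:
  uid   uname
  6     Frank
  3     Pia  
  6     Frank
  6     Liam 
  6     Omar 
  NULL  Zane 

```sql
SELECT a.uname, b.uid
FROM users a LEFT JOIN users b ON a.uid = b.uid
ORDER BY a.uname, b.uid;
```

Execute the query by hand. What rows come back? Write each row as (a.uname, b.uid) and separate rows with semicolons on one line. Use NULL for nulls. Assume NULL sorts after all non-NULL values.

LEFT JOIN keeps every row from `users a`; unmatched rows get NULL for `users b`'s columns.
Matching on a.uid = b.uid. A NULL in a compared column never satisfies the condition.
Matched pairs: 17; unmatched a rows kept: 1.

(Frank, 6); (Frank, 6); (Frank, 6); (Frank, 6); (Frank, 6); (Frank, 6); (Frank, 6); (Frank, 6); (Liam, 6); (Liam, 6); (Liam, 6); (Liam, 6); (Omar, 6); (Omar, 6); (Omar, 6); (Omar, 6); (Pia, 3); (Zane, NULL)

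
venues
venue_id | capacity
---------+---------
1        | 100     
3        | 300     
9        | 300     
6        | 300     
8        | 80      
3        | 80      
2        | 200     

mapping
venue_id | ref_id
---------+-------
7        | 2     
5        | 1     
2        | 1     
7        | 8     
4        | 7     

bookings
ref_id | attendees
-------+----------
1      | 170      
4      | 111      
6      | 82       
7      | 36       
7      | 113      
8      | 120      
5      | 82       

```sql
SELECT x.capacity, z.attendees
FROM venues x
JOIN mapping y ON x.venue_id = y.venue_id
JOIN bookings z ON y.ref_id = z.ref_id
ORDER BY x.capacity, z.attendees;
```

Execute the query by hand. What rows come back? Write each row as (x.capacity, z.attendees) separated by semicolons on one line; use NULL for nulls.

(200, 170)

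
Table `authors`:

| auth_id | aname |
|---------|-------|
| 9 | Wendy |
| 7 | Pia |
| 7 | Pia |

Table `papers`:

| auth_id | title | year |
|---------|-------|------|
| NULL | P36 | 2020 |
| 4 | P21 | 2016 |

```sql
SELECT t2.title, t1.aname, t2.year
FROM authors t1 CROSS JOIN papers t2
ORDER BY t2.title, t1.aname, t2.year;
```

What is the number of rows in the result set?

6

CROSS JOIN pairs every row of `authors` with every row of `papers`: 3 × 2 = 6 rows.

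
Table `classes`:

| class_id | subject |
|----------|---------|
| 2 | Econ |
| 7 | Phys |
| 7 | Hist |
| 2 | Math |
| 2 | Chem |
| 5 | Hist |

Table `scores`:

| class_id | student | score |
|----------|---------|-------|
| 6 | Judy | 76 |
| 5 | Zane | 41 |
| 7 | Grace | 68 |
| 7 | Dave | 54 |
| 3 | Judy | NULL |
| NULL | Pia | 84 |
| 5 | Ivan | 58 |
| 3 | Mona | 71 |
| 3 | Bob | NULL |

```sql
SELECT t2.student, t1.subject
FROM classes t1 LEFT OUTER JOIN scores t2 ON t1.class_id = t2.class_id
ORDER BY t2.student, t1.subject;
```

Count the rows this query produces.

9

LEFT JOIN keeps every row from `classes`; unmatched rows get NULL for `scores`'s columns.
Matching on t1.class_id = t2.class_id. A NULL in a compared column never satisfies the condition.
- t1 (class_id=2) has no partner → padded with NULL.
- t1 (class_id=7) pairs with 2 row(s) of t2.
- t1 (class_id=7) pairs with 2 row(s) of t2.
- t1 (class_id=2) has no partner → padded with NULL.
- t1 (class_id=2) has no partner → padded with NULL.
- t1 (class_id=5) pairs with 2 row(s) of t2.
Total: 6 matched + 3 padded = 9 rows.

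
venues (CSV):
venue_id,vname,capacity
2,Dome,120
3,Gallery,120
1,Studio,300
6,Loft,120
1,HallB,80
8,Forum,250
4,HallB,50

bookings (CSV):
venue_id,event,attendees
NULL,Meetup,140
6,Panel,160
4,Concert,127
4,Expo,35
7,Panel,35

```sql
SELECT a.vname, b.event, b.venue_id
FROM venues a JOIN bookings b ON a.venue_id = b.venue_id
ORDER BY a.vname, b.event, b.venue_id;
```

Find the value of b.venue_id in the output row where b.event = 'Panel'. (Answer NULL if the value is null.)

INNER JOIN keeps only pairs where the ON condition holds.
Matching on a.venue_id = b.venue_id. A NULL in a compared column never satisfies the condition.
- a row (venue_id=2): no match → dropped.
- a row (venue_id=3): no match → dropped.
- a row (venue_id=1): no match → dropped.
- a row (venue_id=6): matches 1 b row(s) → 1 output row(s).
- a row (venue_id=1): no match → dropped.
- a row (venue_id=8): no match → dropped.
- a row (venue_id=4): matches 2 b row(s) → 2 output row(s).

6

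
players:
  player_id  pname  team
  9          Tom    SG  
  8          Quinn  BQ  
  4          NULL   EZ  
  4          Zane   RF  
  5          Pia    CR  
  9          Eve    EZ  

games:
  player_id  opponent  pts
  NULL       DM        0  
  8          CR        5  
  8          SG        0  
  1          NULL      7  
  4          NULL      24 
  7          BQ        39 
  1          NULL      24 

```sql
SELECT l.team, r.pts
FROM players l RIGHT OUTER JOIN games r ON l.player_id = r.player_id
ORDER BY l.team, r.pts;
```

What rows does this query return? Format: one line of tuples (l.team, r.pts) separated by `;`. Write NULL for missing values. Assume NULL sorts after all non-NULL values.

(BQ, 0); (BQ, 5); (EZ, 24); (RF, 24); (NULL, 0); (NULL, 7); (NULL, 24); (NULL, 39)

RIGHT JOIN keeps every row from `games`; unmatched rows get NULL for `players`'s columns.
Matching on l.player_id = r.player_id. A NULL in a compared column never satisfies the condition.
- player_id=9: no matching r row.
- player_id=8: 2 matching r row(s), so 2 row(s) emitted.
- player_id=4: 1 matching r row(s), so 1 row(s) emitted.
- player_id=4: 1 matching r row(s), so 1 row(s) emitted.
- player_id=5: no matching r row.
- player_id=9: no matching r row.
- 4 r row(s) had no l match → kept, l columns NULL.
After projecting and ordering:
l.team | r.pts
BQ | 0
BQ | 5
EZ | 24
RF | 24
NULL | 0
NULL | 7
NULL | 24
NULL | 39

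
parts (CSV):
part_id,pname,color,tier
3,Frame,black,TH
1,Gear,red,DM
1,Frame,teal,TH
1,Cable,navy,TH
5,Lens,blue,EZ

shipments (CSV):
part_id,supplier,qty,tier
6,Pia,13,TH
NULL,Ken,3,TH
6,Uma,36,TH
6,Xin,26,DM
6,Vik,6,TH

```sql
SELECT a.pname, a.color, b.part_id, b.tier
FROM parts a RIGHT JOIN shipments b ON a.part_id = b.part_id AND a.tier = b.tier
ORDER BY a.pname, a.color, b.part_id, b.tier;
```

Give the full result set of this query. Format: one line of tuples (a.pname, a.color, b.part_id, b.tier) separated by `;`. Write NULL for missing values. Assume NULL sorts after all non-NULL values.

RIGHT JOIN keeps every row from `shipments`; unmatched rows get NULL for `parts`'s columns.
Matching on a.part_id = b.part_id AND a.tier = b.tier. A NULL in a compared column never satisfies the condition.
- a row (part_id=3, tier=TH): no match.
- a row (part_id=1, tier=DM): no match.
- a row (part_id=1, tier=TH): no match.
- a row (part_id=1, tier=TH): no match.
- a row (part_id=5, tier=EZ): no match.
- 5 row(s) from b found no a partner → padded with NULL.
After projecting and ordering:
a.pname | a.color | b.part_id | b.tier
NULL | NULL | 6 | DM
NULL | NULL | 6 | TH
NULL | NULL | 6 | TH
NULL | NULL | 6 | TH
NULL | NULL | NULL | TH

(NULL, NULL, 6, DM); (NULL, NULL, 6, TH); (NULL, NULL, 6, TH); (NULL, NULL, 6, TH); (NULL, NULL, NULL, TH)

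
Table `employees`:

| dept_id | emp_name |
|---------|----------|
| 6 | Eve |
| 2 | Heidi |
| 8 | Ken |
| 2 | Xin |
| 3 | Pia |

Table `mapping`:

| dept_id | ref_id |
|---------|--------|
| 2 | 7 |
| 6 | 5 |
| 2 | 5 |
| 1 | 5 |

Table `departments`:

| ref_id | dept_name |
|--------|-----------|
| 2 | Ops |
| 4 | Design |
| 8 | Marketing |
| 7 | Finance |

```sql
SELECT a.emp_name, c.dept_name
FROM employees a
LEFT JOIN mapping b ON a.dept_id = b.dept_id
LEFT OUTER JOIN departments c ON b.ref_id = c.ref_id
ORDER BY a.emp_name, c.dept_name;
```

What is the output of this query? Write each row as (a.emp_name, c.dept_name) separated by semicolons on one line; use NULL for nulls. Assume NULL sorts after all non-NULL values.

(Eve, NULL); (Heidi, Finance); (Heidi, NULL); (Ken, NULL); (Pia, NULL); (Xin, Finance); (Xin, NULL)

Evaluate left to right. First `employees a LEFT JOIN mapping b` on dept_id: 7 row(s).
Then LEFT JOIN `departments c` on ref_id: each of those 7 rows is kept; rows whose b.ref_id has no match in c get NULL for c's columns.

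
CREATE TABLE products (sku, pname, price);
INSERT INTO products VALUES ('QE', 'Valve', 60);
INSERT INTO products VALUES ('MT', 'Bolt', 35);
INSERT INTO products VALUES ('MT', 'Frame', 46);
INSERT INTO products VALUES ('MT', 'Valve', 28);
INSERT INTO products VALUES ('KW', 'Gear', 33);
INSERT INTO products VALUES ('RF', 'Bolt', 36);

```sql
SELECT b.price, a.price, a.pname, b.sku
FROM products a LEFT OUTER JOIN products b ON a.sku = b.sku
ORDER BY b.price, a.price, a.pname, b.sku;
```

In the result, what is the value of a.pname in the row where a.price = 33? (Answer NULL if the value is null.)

LEFT JOIN keeps every row from `products a`; unmatched rows get NULL for `products b`'s columns.
Matching on a.sku = b.sku.
- a[0] sku=QE → 1 match(es) in b → 1 row(s).
- a[1] sku=MT → 3 match(es) in b → 3 row(s).
- a[2] sku=MT → 3 match(es) in b → 3 row(s).
- a[3] sku=MT → 3 match(es) in b → 3 row(s).
- a[4] sku=KW → 1 match(es) in b → 1 row(s).
- a[5] sku=RF → 1 match(es) in b → 1 row(s).

Gear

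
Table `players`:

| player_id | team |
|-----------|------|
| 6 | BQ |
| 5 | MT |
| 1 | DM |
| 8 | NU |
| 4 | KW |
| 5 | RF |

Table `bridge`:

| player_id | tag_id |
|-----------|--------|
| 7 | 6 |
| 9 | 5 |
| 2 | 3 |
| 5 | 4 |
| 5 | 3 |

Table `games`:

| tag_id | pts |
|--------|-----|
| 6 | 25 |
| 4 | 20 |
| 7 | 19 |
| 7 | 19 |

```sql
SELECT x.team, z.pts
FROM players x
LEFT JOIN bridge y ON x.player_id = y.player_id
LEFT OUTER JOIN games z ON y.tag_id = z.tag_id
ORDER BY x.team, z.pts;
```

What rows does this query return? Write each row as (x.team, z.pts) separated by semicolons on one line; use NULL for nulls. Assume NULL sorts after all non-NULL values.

Evaluate left to right. First `players x LEFT JOIN bridge y` on player_id: 8 row(s).
Then LEFT JOIN `games z` on tag_id: each of those 8 rows is kept; rows whose y.tag_id has no match in z get NULL for z's columns.

(BQ, NULL); (DM, NULL); (KW, NULL); (MT, 20); (MT, NULL); (NU, NULL); (RF, 20); (RF, NULL)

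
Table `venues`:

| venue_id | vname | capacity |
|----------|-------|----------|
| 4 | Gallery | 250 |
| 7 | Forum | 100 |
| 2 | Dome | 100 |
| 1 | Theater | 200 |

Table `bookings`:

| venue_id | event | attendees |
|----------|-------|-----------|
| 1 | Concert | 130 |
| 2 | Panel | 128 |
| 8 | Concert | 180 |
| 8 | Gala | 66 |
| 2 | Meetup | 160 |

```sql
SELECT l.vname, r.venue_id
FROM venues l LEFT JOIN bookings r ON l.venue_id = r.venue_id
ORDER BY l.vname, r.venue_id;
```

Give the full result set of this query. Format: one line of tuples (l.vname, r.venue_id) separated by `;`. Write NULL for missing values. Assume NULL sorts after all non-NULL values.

(Dome, 2); (Dome, 2); (Forum, NULL); (Gallery, NULL); (Theater, 1)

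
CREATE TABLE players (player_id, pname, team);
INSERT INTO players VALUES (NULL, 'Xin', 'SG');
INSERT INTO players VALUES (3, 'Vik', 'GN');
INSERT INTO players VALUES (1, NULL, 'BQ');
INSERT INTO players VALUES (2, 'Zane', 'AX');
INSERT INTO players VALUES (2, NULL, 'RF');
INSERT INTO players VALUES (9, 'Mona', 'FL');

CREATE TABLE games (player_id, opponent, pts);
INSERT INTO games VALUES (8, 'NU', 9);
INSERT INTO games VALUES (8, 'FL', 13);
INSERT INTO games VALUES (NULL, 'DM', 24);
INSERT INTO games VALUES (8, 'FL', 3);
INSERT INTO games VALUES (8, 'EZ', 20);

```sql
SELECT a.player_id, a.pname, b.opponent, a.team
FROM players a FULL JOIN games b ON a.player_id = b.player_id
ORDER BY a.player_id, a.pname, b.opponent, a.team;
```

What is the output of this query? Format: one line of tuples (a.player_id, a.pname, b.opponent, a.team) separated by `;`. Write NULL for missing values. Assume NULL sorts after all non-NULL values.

(1, NULL, NULL, BQ); (2, Zane, NULL, AX); (2, NULL, NULL, RF); (3, Vik, NULL, GN); (9, Mona, NULL, FL); (NULL, Xin, NULL, SG); (NULL, NULL, DM, NULL); (NULL, NULL, EZ, NULL); (NULL, NULL, FL, NULL); (NULL, NULL, FL, NULL); (NULL, NULL, NU, NULL)

FULL OUTER JOIN keeps every row from both sides; unmatched rows get NULL for the other side's columns.
Matching on a.player_id = b.player_id. A NULL in a compared column never satisfies the condition.
- a[0] player_id=NULL → no match; kept with NULLs on the b side.
- a[1] player_id=3 → no match; kept with NULLs on the b side.
- a[2] player_id=1 → no match; kept with NULLs on the b side.
- a[3] player_id=2 → no match; kept with NULLs on the b side.
- a[4] player_id=2 → no match; kept with NULLs on the b side.
- a[5] player_id=9 → no match; kept with NULLs on the b side.
- 5 b row(s) had no a match → kept, a columns NULL.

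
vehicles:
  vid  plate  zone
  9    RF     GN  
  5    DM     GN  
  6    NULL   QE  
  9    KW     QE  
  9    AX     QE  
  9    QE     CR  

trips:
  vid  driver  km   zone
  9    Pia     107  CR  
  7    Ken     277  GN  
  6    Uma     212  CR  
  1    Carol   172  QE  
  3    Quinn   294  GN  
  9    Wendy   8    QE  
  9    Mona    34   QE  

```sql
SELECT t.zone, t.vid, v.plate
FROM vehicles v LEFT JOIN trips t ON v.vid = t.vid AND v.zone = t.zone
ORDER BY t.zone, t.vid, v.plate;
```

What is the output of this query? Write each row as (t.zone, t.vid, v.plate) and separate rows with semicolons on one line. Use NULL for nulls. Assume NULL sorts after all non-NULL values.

(CR, 9, QE); (QE, 9, AX); (QE, 9, AX); (QE, 9, KW); (QE, 9, KW); (NULL, NULL, DM); (NULL, NULL, RF); (NULL, NULL, NULL)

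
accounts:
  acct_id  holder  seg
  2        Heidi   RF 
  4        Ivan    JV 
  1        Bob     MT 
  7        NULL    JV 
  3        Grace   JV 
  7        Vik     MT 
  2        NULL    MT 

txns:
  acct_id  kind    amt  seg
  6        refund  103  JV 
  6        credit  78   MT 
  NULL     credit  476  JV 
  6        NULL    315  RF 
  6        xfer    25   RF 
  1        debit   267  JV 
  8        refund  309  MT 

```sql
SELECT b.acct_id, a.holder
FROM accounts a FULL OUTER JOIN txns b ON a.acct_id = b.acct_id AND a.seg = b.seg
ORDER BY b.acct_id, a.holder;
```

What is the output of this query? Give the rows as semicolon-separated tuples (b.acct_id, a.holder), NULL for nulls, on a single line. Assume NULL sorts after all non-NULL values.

FULL OUTER JOIN keeps every row from both sides; unmatched rows get NULL for the other side's columns.
Matching on a.acct_id = b.acct_id AND a.seg = b.seg. A NULL in a compared column never satisfies the condition.
- acct_id=2, seg=RF: no b row matches, row kept with b columns NULL.
- acct_id=4, seg=JV: no b row matches, row kept with b columns NULL.
- acct_id=1, seg=MT: no b row matches, row kept with b columns NULL.
- acct_id=7, seg=JV: no b row matches, row kept with b columns NULL.
- acct_id=3, seg=JV: no b row matches, row kept with b columns NULL.
- acct_id=7, seg=MT: no b row matches, row kept with b columns NULL.
- acct_id=2, seg=MT: no b row matches, row kept with b columns NULL.
- plus 7 unmatched b row(s), each kept with NULL a columns.

(1, NULL); (6, NULL); (6, NULL); (6, NULL); (6, NULL); (8, NULL); (NULL, Bob); (NULL, Grace); (NULL, Heidi); (NULL, Ivan); (NULL, Vik); (NULL, NULL); (NULL, NULL); (NULL, NULL)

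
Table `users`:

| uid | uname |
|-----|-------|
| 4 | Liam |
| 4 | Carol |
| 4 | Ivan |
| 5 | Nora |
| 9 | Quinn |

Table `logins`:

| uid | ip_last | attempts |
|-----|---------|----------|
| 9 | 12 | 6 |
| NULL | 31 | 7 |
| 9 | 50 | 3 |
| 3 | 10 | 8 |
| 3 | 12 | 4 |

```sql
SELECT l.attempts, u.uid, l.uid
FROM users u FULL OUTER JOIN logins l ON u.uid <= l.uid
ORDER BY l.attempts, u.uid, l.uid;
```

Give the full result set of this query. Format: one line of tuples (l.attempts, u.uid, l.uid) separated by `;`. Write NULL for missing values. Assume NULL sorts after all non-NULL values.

FULL OUTER JOIN keeps every row from both sides; unmatched rows get NULL for the other side's columns.
Matching on u.uid <= l.uid. A NULL in a compared column never satisfies the condition.
Matched pairs: 10; unmatched u rows kept: 0; unmatched l rows kept: 3.

(3, 4, 9); (3, 4, 9); (3, 4, 9); (3, 5, 9); (3, 9, 9); (4, NULL, 3); (6, 4, 9); (6, 4, 9); (6, 4, 9); (6, 5, 9); (6, 9, 9); (7, NULL, NULL); (8, NULL, 3)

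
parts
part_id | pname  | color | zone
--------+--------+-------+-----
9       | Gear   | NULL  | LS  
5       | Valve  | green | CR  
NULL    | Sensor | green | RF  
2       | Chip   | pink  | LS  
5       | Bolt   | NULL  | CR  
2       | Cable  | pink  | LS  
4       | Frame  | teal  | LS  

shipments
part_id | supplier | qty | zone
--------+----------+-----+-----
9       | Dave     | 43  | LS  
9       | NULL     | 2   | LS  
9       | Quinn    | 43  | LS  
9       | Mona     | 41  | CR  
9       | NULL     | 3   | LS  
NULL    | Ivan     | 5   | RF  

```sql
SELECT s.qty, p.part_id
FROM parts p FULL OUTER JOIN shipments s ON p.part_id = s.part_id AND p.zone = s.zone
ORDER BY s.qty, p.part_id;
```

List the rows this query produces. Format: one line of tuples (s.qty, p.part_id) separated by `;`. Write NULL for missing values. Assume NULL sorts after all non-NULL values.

FULL OUTER JOIN keeps every row from both sides; unmatched rows get NULL for the other side's columns.
Matching on p.part_id = s.part_id AND p.zone = s.zone. A NULL in a compared column never satisfies the condition.
- p[0] part_id=9, zone=LS → 4 match(es) in s → 4 row(s).
- p[1] part_id=5, zone=CR → no match; kept with NULLs on the s side.
- p[2] part_id=NULL, zone=RF → no match; kept with NULLs on the s side.
- p[3] part_id=2, zone=LS → no match; kept with NULLs on the s side.
- p[4] part_id=5, zone=CR → no match; kept with NULLs on the s side.
- p[5] part_id=2, zone=LS → no match; kept with NULLs on the s side.
- p[6] part_id=4, zone=LS → no match; kept with NULLs on the s side.
- 2 row(s) from s found no p partner → padded with NULL.

(2, 9); (3, 9); (5, NULL); (41, NULL); (43, 9); (43, 9); (NULL, 2); (NULL, 2); (NULL, 4); (NULL, 5); (NULL, 5); (NULL, NULL)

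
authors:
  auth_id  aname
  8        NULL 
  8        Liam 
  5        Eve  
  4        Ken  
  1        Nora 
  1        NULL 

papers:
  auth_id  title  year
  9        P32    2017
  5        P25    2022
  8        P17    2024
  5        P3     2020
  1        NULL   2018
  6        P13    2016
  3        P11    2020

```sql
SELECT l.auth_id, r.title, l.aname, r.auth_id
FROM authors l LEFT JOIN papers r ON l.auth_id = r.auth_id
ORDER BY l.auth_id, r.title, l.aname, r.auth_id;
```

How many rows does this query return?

LEFT JOIN keeps every row from `authors`; unmatched rows get NULL for `papers`'s columns.
Matching on l.auth_id = r.auth_id.
- l[0] auth_id=8 → 1 match(es) in r → 1 row(s).
- l[1] auth_id=8 → 1 match(es) in r → 1 row(s).
- l[2] auth_id=5 → 2 match(es) in r → 2 row(s).
- l[3] auth_id=4 → no match; kept with NULLs on the r side.
- l[4] auth_id=1 → 1 match(es) in r → 1 row(s).
- l[5] auth_id=1 → 1 match(es) in r → 1 row(s).
Total: 6 matched + 1 padded = 7 rows.

7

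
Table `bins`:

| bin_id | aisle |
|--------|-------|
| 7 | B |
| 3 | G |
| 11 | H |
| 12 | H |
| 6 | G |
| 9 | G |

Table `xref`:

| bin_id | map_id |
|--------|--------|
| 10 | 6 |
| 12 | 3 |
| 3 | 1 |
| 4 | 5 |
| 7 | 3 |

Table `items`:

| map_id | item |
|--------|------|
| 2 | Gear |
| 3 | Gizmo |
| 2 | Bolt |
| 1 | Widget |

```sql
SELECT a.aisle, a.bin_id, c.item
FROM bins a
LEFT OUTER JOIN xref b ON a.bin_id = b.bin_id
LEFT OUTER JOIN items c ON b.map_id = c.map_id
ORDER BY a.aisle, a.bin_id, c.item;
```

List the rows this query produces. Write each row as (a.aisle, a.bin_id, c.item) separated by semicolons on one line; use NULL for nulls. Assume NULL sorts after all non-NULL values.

(B, 7, Gizmo); (G, 3, Widget); (G, 6, NULL); (G, 9, NULL); (H, 11, NULL); (H, 12, Gizmo)

Joins associate left-to-right: bins LEFT JOIN xref on bin_id gives 6 intermediate row(s).
Then LEFT JOIN `items c` on map_id: each of those 6 rows is kept; rows whose b.map_id has no match in c get NULL for c's columns.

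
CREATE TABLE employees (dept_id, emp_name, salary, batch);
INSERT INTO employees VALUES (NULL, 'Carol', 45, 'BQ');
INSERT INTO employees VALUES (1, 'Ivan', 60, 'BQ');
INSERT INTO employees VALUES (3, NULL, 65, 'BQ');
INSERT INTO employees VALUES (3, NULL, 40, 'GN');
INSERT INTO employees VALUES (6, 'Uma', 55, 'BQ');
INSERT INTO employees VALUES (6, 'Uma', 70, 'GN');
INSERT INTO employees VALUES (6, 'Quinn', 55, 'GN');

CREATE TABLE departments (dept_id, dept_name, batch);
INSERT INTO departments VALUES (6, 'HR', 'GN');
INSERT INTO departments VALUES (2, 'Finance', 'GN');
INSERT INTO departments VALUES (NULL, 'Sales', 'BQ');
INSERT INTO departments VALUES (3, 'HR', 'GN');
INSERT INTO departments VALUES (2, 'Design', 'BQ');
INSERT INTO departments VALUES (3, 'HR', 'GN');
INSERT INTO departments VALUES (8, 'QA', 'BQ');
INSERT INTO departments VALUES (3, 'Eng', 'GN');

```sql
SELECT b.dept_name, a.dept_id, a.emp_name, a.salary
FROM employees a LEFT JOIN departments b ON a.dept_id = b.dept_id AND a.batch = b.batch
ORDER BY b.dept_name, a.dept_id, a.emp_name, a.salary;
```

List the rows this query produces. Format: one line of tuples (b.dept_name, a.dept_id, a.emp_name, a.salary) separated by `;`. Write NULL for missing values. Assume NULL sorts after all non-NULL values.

(Eng, 3, NULL, 40); (HR, 3, NULL, 40); (HR, 3, NULL, 40); (HR, 6, Quinn, 55); (HR, 6, Uma, 70); (NULL, 1, Ivan, 60); (NULL, 3, NULL, 65); (NULL, 6, Uma, 55); (NULL, NULL, Carol, 45)

LEFT JOIN keeps every row from `employees`; unmatched rows get NULL for `departments`'s columns.
Matching on a.dept_id = b.dept_id AND a.batch = b.batch. A NULL in a compared column never satisfies the condition.
- a (dept_id=NULL, batch=BQ) has no partner → padded with NULL.
- a (dept_id=1, batch=BQ) has no partner → padded with NULL.
- a (dept_id=3, batch=BQ) has no partner → padded with NULL.
- a (dept_id=3, batch=GN) pairs with 3 row(s) of b.
- a (dept_id=6, batch=BQ) has no partner → padded with NULL.
- a (dept_id=6, batch=GN) pairs with 1 row(s) of b.
- a (dept_id=6, batch=GN) pairs with 1 row(s) of b.
After projecting and ordering:
b.dept_name | a.dept_id | a.emp_name | a.salary
Eng | 3 | NULL | 40
HR | 3 | NULL | 40
HR | 3 | NULL | 40
HR | 6 | Quinn | 55
HR | 6 | Uma | 70
NULL | 1 | Ivan | 60
NULL | 3 | NULL | 65
NULL | 6 | Uma | 55
NULL | NULL | Carol | 45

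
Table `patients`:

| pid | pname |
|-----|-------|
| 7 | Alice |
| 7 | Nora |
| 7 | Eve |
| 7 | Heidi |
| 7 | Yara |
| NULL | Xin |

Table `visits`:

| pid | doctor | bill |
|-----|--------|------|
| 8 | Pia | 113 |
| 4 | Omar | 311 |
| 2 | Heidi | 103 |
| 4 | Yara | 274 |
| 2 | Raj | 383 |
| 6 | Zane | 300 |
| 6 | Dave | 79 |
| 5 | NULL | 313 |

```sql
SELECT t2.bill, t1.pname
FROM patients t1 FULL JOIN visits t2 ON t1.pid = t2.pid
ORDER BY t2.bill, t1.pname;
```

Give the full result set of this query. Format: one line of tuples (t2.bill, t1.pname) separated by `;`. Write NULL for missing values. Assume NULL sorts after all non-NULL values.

(79, NULL); (103, NULL); (113, NULL); (274, NULL); (300, NULL); (311, NULL); (313, NULL); (383, NULL); (NULL, Alice); (NULL, Eve); (NULL, Heidi); (NULL, Nora); (NULL, Xin); (NULL, Yara)

FULL OUTER JOIN keeps every row from both sides; unmatched rows get NULL for the other side's columns.
Matching on t1.pid = t2.pid. A NULL in a compared column never satisfies the condition.
- t1 (pid=7) has no partner → padded with NULL.
- t1 (pid=7) has no partner → padded with NULL.
- t1 (pid=7) has no partner → padded with NULL.
- t1 (pid=7) has no partner → padded with NULL.
- t1 (pid=7) has no partner → padded with NULL.
- t1 (pid=NULL) has no partner → padded with NULL.
- 8 t2 row(s) had no t1 match → kept, t1 columns NULL.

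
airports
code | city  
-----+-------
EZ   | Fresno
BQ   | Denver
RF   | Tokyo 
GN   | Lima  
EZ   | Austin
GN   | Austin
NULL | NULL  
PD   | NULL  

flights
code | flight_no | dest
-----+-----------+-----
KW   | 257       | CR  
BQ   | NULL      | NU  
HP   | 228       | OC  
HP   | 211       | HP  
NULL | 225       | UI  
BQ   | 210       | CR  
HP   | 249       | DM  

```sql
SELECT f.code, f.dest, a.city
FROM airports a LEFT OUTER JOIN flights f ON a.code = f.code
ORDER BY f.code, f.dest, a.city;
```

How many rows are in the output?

LEFT JOIN keeps every row from `airports`; unmatched rows get NULL for `flights`'s columns.
Matching on a.code = f.code. A NULL in a compared column never satisfies the condition.
- code=EZ: no f row matches, row kept with f columns NULL.
- code=BQ: 2 matching f row(s), so 2 row(s) emitted.
- code=RF: no f row matches, row kept with f columns NULL.
- code=GN: no f row matches, row kept with f columns NULL.
- code=EZ: no f row matches, row kept with f columns NULL.
- code=GN: no f row matches, row kept with f columns NULL.
- code=NULL: no f row matches, row kept with f columns NULL.
- code=PD: no f row matches, row kept with f columns NULL.
Total: 2 matched + 7 padded = 9 rows.

9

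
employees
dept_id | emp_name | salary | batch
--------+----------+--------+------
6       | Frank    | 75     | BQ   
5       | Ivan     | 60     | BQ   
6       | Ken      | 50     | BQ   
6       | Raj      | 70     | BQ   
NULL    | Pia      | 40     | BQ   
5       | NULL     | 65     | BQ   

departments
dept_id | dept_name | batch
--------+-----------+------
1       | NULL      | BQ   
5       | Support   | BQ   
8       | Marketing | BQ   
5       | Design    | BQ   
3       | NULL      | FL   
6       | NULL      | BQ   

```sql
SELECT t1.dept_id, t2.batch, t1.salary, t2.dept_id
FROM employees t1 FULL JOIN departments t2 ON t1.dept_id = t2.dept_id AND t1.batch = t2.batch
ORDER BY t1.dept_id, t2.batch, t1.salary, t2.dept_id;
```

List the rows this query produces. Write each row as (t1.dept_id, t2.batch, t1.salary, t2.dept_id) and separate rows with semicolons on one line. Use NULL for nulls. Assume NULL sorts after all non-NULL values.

(5, BQ, 60, 5); (5, BQ, 60, 5); (5, BQ, 65, 5); (5, BQ, 65, 5); (6, BQ, 50, 6); (6, BQ, 70, 6); (6, BQ, 75, 6); (NULL, BQ, NULL, 1); (NULL, BQ, NULL, 8); (NULL, FL, NULL, 3); (NULL, NULL, 40, NULL)

FULL OUTER JOIN keeps every row from both sides; unmatched rows get NULL for the other side's columns.
Matching on t1.dept_id = t2.dept_id AND t1.batch = t2.batch. A NULL in a compared column never satisfies the condition.
- t1[0] dept_id=6, batch=BQ → 1 match(es) in t2 → 1 row(s).
- t1[1] dept_id=5, batch=BQ → 2 match(es) in t2 → 2 row(s).
- t1[2] dept_id=6, batch=BQ → 1 match(es) in t2 → 1 row(s).
- t1[3] dept_id=6, batch=BQ → 1 match(es) in t2 → 1 row(s).
- t1[4] dept_id=NULL, batch=BQ → no match; kept with NULLs on the t2 side.
- t1[5] dept_id=5, batch=BQ → 2 match(es) in t2 → 2 row(s).
- 3 row(s) from t2 found no t1 partner → padded with NULL.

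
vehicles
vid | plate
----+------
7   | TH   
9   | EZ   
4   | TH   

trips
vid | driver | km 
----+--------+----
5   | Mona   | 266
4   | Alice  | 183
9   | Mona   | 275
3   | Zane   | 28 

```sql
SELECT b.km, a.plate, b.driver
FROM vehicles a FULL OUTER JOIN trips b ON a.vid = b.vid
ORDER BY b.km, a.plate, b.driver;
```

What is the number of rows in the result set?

5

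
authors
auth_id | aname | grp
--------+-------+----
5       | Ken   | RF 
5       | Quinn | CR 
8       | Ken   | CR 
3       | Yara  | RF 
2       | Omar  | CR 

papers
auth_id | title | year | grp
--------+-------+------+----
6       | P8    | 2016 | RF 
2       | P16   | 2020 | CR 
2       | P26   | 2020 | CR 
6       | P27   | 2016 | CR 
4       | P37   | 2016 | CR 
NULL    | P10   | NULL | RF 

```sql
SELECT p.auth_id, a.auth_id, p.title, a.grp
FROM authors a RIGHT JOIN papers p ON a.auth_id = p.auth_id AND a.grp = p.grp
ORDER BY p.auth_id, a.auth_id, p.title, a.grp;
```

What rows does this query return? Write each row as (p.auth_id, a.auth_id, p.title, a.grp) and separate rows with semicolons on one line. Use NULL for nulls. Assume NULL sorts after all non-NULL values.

(2, 2, P16, CR); (2, 2, P26, CR); (4, NULL, P37, NULL); (6, NULL, P27, NULL); (6, NULL, P8, NULL); (NULL, NULL, P10, NULL)

RIGHT JOIN keeps every row from `papers`; unmatched rows get NULL for `authors`'s columns.
Matching on a.auth_id = p.auth_id AND a.grp = p.grp. A NULL in a compared column never satisfies the condition.
- a row (auth_id=5, grp=RF): no match.
- a row (auth_id=5, grp=CR): no match.
- a row (auth_id=8, grp=CR): no match.
- a row (auth_id=3, grp=RF): no match.
- a row (auth_id=2, grp=CR): matches 2 p row(s) → 2 output row(s).
- 4 p row(s) had no a match → kept, a columns NULL.
After projecting and ordering:
p.auth_id | a.auth_id | p.title | a.grp
2 | 2 | P16 | CR
2 | 2 | P26 | CR
4 | NULL | P37 | NULL
6 | NULL | P27 | NULL
6 | NULL | P8 | NULL
NULL | NULL | P10 | NULL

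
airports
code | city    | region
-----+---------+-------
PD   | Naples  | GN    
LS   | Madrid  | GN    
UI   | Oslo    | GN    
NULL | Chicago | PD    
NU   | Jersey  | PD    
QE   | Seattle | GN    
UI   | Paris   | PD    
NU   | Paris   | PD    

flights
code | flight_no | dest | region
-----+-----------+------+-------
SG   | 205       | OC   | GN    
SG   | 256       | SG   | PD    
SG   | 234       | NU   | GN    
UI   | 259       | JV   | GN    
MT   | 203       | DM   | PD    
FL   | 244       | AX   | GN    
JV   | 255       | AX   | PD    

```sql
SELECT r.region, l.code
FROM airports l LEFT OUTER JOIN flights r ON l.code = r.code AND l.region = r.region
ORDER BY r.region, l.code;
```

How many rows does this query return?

LEFT JOIN keeps every row from `airports`; unmatched rows get NULL for `flights`'s columns.
Matching on l.code = r.code AND l.region = r.region. A NULL in a compared column never satisfies the condition.
- code=PD, region=GN: no r row matches, row kept with r columns NULL.
- code=LS, region=GN: no r row matches, row kept with r columns NULL.
- code=UI, region=GN: 1 matching r row(s), so 1 row(s) emitted.
- code=NULL, region=PD: no r row matches, row kept with r columns NULL.
- code=NU, region=PD: no r row matches, row kept with r columns NULL.
- code=QE, region=GN: no r row matches, row kept with r columns NULL.
- code=UI, region=PD: no r row matches, row kept with r columns NULL.
- code=NU, region=PD: no r row matches, row kept with r columns NULL.
Total: 1 matched + 7 padded = 8 rows.

8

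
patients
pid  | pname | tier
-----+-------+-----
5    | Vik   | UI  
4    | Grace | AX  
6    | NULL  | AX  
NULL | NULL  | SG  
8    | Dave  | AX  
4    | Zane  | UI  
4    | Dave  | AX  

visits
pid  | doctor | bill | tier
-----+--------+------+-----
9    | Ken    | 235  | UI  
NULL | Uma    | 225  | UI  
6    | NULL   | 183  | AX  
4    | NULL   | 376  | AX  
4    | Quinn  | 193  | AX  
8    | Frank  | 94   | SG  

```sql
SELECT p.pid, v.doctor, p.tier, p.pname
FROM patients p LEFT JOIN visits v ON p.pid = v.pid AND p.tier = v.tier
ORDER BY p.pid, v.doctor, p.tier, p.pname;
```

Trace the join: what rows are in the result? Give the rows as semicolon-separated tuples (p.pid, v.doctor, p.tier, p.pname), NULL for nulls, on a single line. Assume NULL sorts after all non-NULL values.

(4, Quinn, AX, Dave); (4, Quinn, AX, Grace); (4, NULL, AX, Dave); (4, NULL, AX, Grace); (4, NULL, UI, Zane); (5, NULL, UI, Vik); (6, NULL, AX, NULL); (8, NULL, AX, Dave); (NULL, NULL, SG, NULL)

LEFT JOIN keeps every row from `patients`; unmatched rows get NULL for `visits`'s columns.
Matching on p.pid = v.pid AND p.tier = v.tier. A NULL in a compared column never satisfies the condition.
- pid=5, tier=UI: no v row matches, row kept with v columns NULL.
- pid=4, tier=AX: 2 matching v row(s), so 2 row(s) emitted.
- pid=6, tier=AX: 1 matching v row(s), so 1 row(s) emitted.
- pid=NULL, tier=SG: no v row matches, row kept with v columns NULL.
- pid=8, tier=AX: no v row matches, row kept with v columns NULL.
- pid=4, tier=UI: no v row matches, row kept with v columns NULL.
- pid=4, tier=AX: 2 matching v row(s), so 2 row(s) emitted.
After projecting and ordering:
p.pid | v.doctor | p.tier | p.pname
4 | Quinn | AX | Dave
4 | Quinn | AX | Grace
4 | NULL | AX | Dave
4 | NULL | AX | Grace
4 | NULL | UI | Zane
5 | NULL | UI | Vik
6 | NULL | AX | NULL
8 | NULL | AX | Dave
NULL | NULL | SG | NULL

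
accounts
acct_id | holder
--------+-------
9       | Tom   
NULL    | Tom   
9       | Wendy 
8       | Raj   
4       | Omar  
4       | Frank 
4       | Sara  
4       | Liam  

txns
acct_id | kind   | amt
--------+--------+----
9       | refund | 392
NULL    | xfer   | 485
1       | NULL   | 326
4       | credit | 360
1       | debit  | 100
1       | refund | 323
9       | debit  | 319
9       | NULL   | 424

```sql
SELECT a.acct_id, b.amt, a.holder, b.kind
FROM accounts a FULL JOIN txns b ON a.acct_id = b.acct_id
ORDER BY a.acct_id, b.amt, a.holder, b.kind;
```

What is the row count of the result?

FULL OUTER JOIN keeps every row from both sides; unmatched rows get NULL for the other side's columns.
Matching on a.acct_id = b.acct_id. A NULL in a compared column never satisfies the condition.
- a (acct_id=9) pairs with 3 row(s) of b.
- a (acct_id=NULL) has no partner → padded with NULL.
- a (acct_id=9) pairs with 3 row(s) of b.
- a (acct_id=8) has no partner → padded with NULL.
- a (acct_id=4) pairs with 1 row(s) of b.
- a (acct_id=4) pairs with 1 row(s) of b.
- a (acct_id=4) pairs with 1 row(s) of b.
- a (acct_id=4) pairs with 1 row(s) of b.
- 4 b row(s) had no a match → kept, a columns NULL.
Total: 10 matched + 6 padded = 16 rows.

16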